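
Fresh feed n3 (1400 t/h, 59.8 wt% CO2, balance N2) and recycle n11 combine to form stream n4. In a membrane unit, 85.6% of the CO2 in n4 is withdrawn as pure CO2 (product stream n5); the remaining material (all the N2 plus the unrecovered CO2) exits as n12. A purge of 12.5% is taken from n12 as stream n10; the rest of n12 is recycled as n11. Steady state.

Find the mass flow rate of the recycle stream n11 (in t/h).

N2 enters only via n3 and leaves only via the purge: 1400×0.402 = 0.125×(N2 in n12), and the membrane unit passes all N2, so N2 in n4 = N2 in n12 = 4502.4 t/h.
CO2 in n4: m_A = 1400×0.598 + (1−0.125)·(1−0.856)·m_A, so m_A = 837.2/0.8740 = 957.89 t/h.
n12 = (1−0.856)×957.89 + 4502.4 = 4640.3 t/h.
Recycle n11 = (1−0.125)×4640.3 = 4060.3 t/h.

4060 t/h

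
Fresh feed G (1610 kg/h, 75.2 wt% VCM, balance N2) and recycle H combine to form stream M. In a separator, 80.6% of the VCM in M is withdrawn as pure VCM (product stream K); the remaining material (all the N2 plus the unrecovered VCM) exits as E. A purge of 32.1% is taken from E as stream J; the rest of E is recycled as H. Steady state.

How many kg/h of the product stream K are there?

1124 kg/h

VCM in M: m_A = 1610×0.752 + (1−0.321)·(1−0.806)·m_A, so m_A = 1210.7/0.8683 = 1394.4 kg/h.
Product K = 0.806×1394.4 = 1123.9 kg/h.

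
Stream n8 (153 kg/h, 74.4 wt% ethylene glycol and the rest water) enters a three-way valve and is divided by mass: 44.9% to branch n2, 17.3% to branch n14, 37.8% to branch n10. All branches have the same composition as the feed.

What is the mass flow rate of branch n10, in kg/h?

Branch n10 flow = 0.378×153 = 57.834 kg/h.

57.83 kg/h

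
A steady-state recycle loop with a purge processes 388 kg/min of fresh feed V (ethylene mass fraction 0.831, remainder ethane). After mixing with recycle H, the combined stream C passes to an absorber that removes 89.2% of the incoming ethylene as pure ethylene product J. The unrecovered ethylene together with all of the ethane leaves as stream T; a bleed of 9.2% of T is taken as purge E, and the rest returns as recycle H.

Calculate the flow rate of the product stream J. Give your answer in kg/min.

ethylene in C: m_A = 388×0.831 + (1−0.092)·(1−0.892)·m_A, so m_A = 322.43/0.9019 = 357.48 kg/min.
Product J = 0.892×357.48 = 318.88 kg/min.

318.9 kg/min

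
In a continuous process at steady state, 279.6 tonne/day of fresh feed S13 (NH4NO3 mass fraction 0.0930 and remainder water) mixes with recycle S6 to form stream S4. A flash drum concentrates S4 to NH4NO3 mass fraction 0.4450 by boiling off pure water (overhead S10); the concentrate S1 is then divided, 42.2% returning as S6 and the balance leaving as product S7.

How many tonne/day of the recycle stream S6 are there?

Overall NH4NO3 balance (none leaves overhead): NH4NO3 in fresh feed = NH4NO3 in product, i.e. 279.6×0.093 = (1−0.422)·S1·0.445.
S1 = 26.003/(0.445×0.578) = 101.1 tonne/day.
Recycle S6 = 0.422×101.1 = 42.662 tonne/day.

42.66 tonne/day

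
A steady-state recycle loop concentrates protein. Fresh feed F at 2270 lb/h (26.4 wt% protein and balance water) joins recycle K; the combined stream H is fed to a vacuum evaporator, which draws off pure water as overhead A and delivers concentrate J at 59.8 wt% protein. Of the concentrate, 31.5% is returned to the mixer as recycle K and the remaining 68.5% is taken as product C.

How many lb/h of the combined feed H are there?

2731 lb/h

Overall protein balance (none leaves overhead): protein in fresh feed = protein in product, i.e. 2270×0.264 = (1−0.315)·J·0.598.
J = 599.28/(0.598×0.685) = 1463 lb/h.
Recycle K = 0.315×1463 = 460.84 lb/h.
Combined feed H = 2270 + 460.84 = 2730.8 lb/h.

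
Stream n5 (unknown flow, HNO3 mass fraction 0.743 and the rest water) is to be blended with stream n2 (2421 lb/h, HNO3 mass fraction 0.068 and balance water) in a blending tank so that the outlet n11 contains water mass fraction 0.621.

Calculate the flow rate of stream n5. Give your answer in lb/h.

2068 lb/h

Let n5 be the unknown flow. Total out = 2421 + n5.
water balance: 2256.4 + 0.257·n5 = 0.621·(2421 + n5)
(0.257 − 0.621)·n5 = 0.621×2421 − 2256.4 = -752.93
n5 = -752.93 / -0.364 = 2068.5 lb/h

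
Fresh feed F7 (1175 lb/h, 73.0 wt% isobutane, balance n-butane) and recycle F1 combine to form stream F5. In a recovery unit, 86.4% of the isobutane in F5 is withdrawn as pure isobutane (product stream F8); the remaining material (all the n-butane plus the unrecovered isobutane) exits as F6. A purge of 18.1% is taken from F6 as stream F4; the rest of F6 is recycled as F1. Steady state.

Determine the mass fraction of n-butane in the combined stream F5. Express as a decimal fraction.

0.6449

n-butane enters only via F7 and leaves only via the purge: 1175×0.270 = 0.181×(n-butane in F6), and the recovery unit passes all n-butane, so n-butane in F5 = n-butane in F6 = 1752.8 lb/h.
isobutane in F5: m_A = 1175×0.730 + (1−0.181)·(1−0.864)·m_A, so m_A = 857.75/0.8886 = 965.27 lb/h.
F5 = 965.27 + 1752.8 = 2718 lb/h.
n-butane fraction in F5 = 1752.8/2718 = 0.6449.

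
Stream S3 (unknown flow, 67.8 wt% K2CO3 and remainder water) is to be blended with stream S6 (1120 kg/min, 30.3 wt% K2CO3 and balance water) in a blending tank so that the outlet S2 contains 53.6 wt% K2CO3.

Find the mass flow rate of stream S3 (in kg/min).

1838 kg/min

Let S3 be the unknown flow. Total out = 1120 + S3.
K2CO3 balance: 339.36 + 0.678·S3 = 0.536·(1120 + S3)
(0.678 − 0.536)·S3 = 0.536×1120 − 339.36 = 260.96
S3 = 260.96 / 0.142 = 1837.7 kg/min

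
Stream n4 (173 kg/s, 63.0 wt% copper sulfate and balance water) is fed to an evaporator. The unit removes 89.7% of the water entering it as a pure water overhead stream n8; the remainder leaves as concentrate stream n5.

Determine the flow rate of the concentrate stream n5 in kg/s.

115.6 kg/s

water entering = 173×0.370 = 64.01 kg/s; overhead removed = 0.897×64.01 = 57.417 kg/s.
Concentrate = 173 − 57.417 = 115.58 kg/s.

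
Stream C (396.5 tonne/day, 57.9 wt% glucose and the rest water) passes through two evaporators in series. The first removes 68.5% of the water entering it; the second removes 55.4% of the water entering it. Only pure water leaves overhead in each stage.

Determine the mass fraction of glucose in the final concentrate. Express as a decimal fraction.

water in feed = 396.5×0.421 = 166.93 tonne/day.
After stage 1: water left = (1−0.685)×166.93 = 52.582; stream total = 282.16 tonne/day.
After stage 2: water left = (1−0.554)×52.582 = 23.452; final concentrate = 253.03 tonne/day.
glucose fraction = 229.57/253.03 = 0.9073.

0.9073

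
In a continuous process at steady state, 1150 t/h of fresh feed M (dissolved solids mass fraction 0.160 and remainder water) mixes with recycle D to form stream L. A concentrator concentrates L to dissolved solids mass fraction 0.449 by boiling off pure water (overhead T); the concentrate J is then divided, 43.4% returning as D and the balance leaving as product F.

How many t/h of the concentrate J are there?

Overall dissolved solids balance (none leaves overhead): dissolved solids in fresh feed = dissolved solids in product, i.e. 1150×0.160 = (1−0.434)·J·0.449.
J = 184/(0.449×0.566) = 724.03 t/h.

724 t/h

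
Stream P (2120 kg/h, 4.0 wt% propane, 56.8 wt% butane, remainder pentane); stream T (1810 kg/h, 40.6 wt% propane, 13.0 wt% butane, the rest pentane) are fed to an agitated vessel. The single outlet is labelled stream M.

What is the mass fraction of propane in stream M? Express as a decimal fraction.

Total flow out = 2120 + 1810 = 3930 kg/h.
propane in = 2120×0.040 + 1810×0.406 = 819.66 kg/h.
propane mass fraction in M = 819.66/3930 = 0.209.

0.209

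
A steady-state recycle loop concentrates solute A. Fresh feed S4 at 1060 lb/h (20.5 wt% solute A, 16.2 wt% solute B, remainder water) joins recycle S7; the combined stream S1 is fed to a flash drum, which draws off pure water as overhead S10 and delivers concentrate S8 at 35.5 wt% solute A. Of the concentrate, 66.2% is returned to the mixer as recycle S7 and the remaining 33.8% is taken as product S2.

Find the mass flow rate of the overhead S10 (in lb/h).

447.9 lb/h

Overall solute A balance (none leaves overhead): solute A in fresh feed = solute A in product, i.e. 1060×0.205 = (1−0.662)·S8·0.355.
S8 = 217.3/(0.355×0.338) = 1811 lb/h.
Recycle S7 = 0.662×1811 = 1198.9 lb/h.
Combined feed S1 = 1060 + 1198.9 = 2258.9 lb/h.
Overhead S10 = S1 − S8 = 2258.9 − 1811 = 447.89 lb/h.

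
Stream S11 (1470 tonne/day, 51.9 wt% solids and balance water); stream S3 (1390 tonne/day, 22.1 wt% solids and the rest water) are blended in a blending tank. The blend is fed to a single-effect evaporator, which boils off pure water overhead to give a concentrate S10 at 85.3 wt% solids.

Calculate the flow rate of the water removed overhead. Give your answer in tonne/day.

1605 tonne/day

solids entering = 1470×0.519 + 1390×0.221 = 1070.1 tonne/day.
All solids reports to S10, so S10 = 1070.1/0.853 = 1254.5 tonne/day.
Total feed = 2860 tonne/day; overhead = 2860 − 1254.5 = 1605.5 tonne/day.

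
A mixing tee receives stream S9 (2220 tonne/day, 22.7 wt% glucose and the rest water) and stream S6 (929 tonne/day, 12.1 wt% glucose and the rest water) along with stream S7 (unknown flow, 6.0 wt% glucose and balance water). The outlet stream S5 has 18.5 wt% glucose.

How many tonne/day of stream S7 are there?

Let S7 be the unknown flow. Total out = 3149 + S7.
glucose balance: 616.35 + 0.060·S7 = 0.185·(3149 + S7)
(0.060 − 0.185)·S7 = 0.185×3149 − 616.35 = -33.784
S7 = -33.784 / -0.125 = 270.27 tonne/day

270.3 tonne/day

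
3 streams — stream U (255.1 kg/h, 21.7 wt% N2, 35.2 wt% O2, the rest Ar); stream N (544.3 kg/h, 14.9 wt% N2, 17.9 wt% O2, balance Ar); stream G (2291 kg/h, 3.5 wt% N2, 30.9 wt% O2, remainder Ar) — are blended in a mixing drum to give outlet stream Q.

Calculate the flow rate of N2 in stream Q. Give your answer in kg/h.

216.6 kg/h

N2 out = N2 in = 255.1×0.217 + 544.3×0.149 + 2291×0.035 = 216.64 kg/h.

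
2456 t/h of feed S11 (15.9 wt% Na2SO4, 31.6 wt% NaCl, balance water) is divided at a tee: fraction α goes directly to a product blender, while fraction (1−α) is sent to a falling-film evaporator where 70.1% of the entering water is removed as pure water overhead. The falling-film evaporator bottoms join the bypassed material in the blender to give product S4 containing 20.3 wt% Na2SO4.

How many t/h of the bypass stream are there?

All 2456×0.159 = 390.5 t/h of Na2SO4 reaches S4, so S4 = 390.5/0.203 = 1923.7 t/h and vapour = 532.33 t/h.
The evaporator receives (1−α)·2456 of feed at 0.525 water and removes 0.701 of that water:
0.701×0.525×(1−α)×2456 = 532.33
(1−α) = 532.33/903.87 = 0.5890;  α = 0.4110.
Bypass flow = 0.4110×2456 = 1009.5 t/h.

1010 t/h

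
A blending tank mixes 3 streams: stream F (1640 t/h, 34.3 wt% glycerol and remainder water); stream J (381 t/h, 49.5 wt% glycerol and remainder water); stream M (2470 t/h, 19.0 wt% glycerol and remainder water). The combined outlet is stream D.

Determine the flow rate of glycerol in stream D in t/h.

1220 t/h

glycerol out = glycerol in = 1640×0.343 + 381×0.495 + 2470×0.190 = 1220.4 t/h.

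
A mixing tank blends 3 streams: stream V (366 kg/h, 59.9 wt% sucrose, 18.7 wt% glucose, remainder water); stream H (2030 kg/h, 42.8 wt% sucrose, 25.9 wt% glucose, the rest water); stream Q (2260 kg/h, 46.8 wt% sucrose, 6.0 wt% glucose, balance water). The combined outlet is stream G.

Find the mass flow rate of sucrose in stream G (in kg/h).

2146 kg/h

sucrose out = sucrose in = 366×0.599 + 2030×0.428 + 2260×0.468 = 2145.8 kg/h.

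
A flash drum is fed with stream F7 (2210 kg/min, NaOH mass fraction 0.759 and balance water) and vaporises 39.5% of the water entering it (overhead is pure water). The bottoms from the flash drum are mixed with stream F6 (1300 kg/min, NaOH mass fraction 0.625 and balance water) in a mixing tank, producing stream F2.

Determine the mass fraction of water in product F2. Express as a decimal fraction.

0.245

Vapour removed = 0.395×0.241×2210 = 210.38 kg/min; concentrate = 1999.6 kg/min.
water reaching the mixer = 322.23 (from concentrate) + 1300×0.375 = 809.73 kg/min.
Product flow = 1999.6 + 1300 = 3299.6 kg/min; water fraction = 0.245.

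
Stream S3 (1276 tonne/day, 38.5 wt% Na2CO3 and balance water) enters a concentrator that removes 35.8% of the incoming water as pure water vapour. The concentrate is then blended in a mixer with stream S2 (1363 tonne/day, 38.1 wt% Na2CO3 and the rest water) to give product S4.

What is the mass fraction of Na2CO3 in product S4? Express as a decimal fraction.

Vapour removed = 0.358×0.615×1276 = 280.94 tonne/day; concentrate = 995.06 tonne/day.
Na2CO3 reaching the mixer = 491.26 (from concentrate) + 1363×0.381 = 1010.6 tonne/day.
Product flow = 995.06 + 1363 = 2358.1 tonne/day; Na2CO3 fraction = 0.4286.

0.4286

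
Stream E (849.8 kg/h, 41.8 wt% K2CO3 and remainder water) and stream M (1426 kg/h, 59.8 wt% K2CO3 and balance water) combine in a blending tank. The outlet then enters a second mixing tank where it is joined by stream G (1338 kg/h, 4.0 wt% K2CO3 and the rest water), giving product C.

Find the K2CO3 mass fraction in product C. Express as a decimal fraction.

Overall, product flow = 3613.8 kg/h.
K2CO3 in = 849.8×0.418 + 1426×0.598 + 1338×0.040 = 1261.5 kg/h.
K2CO3 fraction in C = 0.3491.

0.3491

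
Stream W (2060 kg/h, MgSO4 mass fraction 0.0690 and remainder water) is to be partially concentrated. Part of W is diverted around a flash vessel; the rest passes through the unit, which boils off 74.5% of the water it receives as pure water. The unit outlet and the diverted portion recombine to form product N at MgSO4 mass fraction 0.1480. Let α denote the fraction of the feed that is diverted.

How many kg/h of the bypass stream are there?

All 2060×0.069 = 142.14 kg/h of MgSO4 reaches N, so N = 142.14/0.148 = 960.41 kg/h and vapour = 1099.6 kg/h.
The evaporator receives (1−α)·2060 of feed at 0.931 water and removes 0.745 of that water:
0.745×0.931×(1−α)×2060 = 1099.6
(1−α) = 1099.6/1428.8 = 0.7696;  α = 0.2304.
Bypass flow = 0.2304×2060 = 474.64 kg/h.

474.6 kg/h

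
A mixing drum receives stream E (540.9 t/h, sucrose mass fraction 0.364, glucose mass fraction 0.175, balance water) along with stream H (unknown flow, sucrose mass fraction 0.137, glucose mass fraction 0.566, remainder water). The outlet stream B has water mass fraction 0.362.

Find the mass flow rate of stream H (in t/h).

Let H be the unknown flow. Total out = 540.9 + H.
water balance: 249.35 + 0.297·H = 0.362·(540.9 + H)
(0.297 − 0.362)·H = 0.362×540.9 − 249.35 = -53.549
H = -53.549 / -0.065 = 823.83 t/h

823.8 t/h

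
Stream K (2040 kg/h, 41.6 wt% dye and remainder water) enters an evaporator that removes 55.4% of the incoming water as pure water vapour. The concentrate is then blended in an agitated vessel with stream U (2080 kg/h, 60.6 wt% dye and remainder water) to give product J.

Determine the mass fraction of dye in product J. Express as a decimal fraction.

Vapour removed = 0.554×0.584×2040 = 660.01 kg/h; concentrate = 1380 kg/h.
dye reaching the mixer = 848.64 (from concentrate) + 2080×0.606 = 2109.1 kg/h.
Product flow = 1380 + 2080 = 3460 kg/h; dye fraction = 0.6096.

0.6096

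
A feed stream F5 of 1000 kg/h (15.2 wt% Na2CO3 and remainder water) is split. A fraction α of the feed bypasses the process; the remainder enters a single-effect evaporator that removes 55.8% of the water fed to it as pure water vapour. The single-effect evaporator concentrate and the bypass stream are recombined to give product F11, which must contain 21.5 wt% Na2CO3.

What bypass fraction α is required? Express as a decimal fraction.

All 1000×0.152 = 152 kg/h of Na2CO3 reaches F11, so F11 = 152/0.215 = 706.98 kg/h and vapour = 293.02 kg/h.
The evaporator receives (1−α)·1000 of feed at 0.848 water and removes 0.558 of that water:
0.558×0.848×(1−α)×1000 = 293.02
(1−α) = 293.02/473.18 = 0.6193;  α = 0.3807.

0.381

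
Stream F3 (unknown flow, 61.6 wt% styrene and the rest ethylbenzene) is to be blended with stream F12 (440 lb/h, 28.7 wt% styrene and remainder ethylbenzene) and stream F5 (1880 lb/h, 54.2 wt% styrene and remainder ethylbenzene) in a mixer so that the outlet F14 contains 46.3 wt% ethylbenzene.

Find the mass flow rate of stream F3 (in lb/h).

1273 lb/h

Let F3 be the unknown flow. Total out = 2320 + F3.
ethylbenzene balance: 1174.8 + 0.384·F3 = 0.463·(2320 + F3)
(0.384 − 0.463)·F3 = 0.463×2320 − 1174.8 = -100.6
F3 = -100.6 / -0.079 = 1273.4 lb/h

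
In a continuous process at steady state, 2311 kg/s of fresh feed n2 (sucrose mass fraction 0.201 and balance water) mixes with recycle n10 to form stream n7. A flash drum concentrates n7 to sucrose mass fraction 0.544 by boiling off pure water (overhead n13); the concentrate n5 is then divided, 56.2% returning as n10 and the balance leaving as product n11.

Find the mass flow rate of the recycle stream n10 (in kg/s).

Overall sucrose balance (none leaves overhead): sucrose in fresh feed = sucrose in product, i.e. 2311×0.201 = (1−0.562)·n5·0.544.
n5 = 464.51/(0.544×0.438) = 1949.5 kg/s.
Recycle n10 = 0.562×1949.5 = 1095.6 kg/s.

1096 kg/s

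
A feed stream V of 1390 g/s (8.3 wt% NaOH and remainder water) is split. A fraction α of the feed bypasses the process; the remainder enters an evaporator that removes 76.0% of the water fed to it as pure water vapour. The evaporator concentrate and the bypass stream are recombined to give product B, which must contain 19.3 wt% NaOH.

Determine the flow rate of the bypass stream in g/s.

253.2 g/s

All 1390×0.083 = 115.37 g/s of NaOH reaches B, so B = 115.37/0.193 = 597.77 g/s and vapour = 792.23 g/s.
The evaporator receives (1−α)·1390 of feed at 0.917 water and removes 0.760 of that water:
0.760×0.917×(1−α)×1390 = 792.23
(1−α) = 792.23/968.72 = 0.8178;  α = 0.1822.
Bypass flow = 0.1822×1390 = 253.24 g/s.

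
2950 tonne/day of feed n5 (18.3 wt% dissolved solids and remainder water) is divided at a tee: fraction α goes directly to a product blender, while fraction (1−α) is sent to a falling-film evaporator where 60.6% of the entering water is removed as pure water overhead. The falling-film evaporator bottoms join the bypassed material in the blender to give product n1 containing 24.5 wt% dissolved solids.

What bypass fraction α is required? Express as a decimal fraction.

0.489

All 2950×0.183 = 539.85 tonne/day of dissolved solids reaches n1, so n1 = 539.85/0.245 = 2203.5 tonne/day and vapour = 746.53 tonne/day.
The evaporator receives (1−α)·2950 of feed at 0.817 water and removes 0.606 of that water:
0.606×0.817×(1−α)×2950 = 746.53
(1−α) = 746.53/1460.6 = 0.5111;  α = 0.4889.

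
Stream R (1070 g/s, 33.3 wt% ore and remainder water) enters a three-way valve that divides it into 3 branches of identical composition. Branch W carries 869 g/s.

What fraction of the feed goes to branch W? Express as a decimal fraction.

Fraction to W = 869/1070 = 0.8121.

0.812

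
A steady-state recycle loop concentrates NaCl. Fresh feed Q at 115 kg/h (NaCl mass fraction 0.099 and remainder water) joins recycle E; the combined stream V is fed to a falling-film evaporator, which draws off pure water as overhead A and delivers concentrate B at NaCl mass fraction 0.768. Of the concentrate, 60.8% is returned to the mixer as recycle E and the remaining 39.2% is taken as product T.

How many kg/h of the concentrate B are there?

37.82 kg/h

Overall NaCl balance (none leaves overhead): NaCl in fresh feed = NaCl in product, i.e. 115×0.099 = (1−0.608)·B·0.768.
B = 11.385/(0.768×0.392) = 37.817 kg/h.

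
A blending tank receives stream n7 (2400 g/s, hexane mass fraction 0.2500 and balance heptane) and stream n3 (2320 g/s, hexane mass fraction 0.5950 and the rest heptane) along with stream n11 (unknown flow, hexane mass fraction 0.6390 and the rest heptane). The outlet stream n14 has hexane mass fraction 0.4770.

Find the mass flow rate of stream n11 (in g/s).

1673 g/s

Let n11 be the unknown flow. Total out = 4720 + n11.
hexane balance: 1980.4 + 0.639·n11 = 0.477·(4720 + n11)
(0.639 − 0.477)·n11 = 0.477×4720 − 1980.4 = 271.04
n11 = 271.04 / 0.162 = 1673.1 g/s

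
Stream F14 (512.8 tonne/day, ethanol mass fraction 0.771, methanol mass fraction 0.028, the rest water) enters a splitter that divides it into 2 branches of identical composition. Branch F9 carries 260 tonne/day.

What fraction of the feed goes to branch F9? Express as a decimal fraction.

Fraction to F9 = 260/512.8 = 0.5070.

0.507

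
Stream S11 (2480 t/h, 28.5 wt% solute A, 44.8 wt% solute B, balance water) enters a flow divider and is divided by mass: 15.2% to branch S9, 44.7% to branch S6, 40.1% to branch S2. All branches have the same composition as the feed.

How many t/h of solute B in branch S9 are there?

168.9 t/h

Branch S9 total = 0.152×2480 = 376.96 t/h.
solute B in S9 = 0.448×376.96 = 168.88 t/h.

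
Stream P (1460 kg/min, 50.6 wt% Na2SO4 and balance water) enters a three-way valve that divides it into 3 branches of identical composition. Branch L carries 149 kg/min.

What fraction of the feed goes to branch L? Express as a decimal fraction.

Fraction to L = 149/1460 = 0.1021.

0.102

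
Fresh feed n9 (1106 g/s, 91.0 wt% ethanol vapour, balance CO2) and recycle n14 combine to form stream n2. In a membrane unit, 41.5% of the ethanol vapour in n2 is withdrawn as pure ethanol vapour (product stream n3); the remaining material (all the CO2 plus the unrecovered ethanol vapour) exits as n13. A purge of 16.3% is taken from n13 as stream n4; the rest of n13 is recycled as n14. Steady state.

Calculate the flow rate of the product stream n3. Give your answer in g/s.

ethanol vapour in n2: m_A = 1106×0.910 + (1−0.163)·(1−0.415)·m_A, so m_A = 1006.5/0.5104 = 1972.1 g/s.
Product n3 = 0.415×1972.1 = 818.41 g/s.

818.4 g/s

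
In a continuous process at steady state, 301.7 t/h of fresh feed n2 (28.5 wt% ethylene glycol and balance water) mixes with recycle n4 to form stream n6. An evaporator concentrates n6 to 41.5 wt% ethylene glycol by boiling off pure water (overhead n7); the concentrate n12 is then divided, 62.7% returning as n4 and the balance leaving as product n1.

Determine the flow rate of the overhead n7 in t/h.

Overall ethylene glycol balance (none leaves overhead): ethylene glycol in fresh feed = ethylene glycol in product, i.e. 301.7×0.285 = (1−0.627)·n12·0.415.
n12 = 85.984/(0.415×0.373) = 555.47 t/h.
Recycle n4 = 0.627×555.47 = 348.28 t/h.
Combined feed n6 = 301.7 + 348.28 = 649.98 t/h.
Overhead n7 = n6 − n12 = 649.98 − 555.47 = 94.508 t/h.

94.51 t/h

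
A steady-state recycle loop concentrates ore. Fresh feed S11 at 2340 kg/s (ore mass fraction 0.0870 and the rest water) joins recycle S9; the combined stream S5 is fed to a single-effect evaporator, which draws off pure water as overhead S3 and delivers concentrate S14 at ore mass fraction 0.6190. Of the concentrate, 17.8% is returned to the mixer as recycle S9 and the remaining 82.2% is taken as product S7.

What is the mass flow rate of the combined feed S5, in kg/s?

Overall ore balance (none leaves overhead): ore in fresh feed = ore in product, i.e. 2340×0.087 = (1−0.178)·S14·0.619.
S14 = 203.58/(0.619×0.822) = 400.1 kg/s.
Recycle S9 = 0.178×400.1 = 71.218 kg/s.
Combined feed S5 = 2340 + 71.218 = 2411.2 kg/s.

2411 kg/s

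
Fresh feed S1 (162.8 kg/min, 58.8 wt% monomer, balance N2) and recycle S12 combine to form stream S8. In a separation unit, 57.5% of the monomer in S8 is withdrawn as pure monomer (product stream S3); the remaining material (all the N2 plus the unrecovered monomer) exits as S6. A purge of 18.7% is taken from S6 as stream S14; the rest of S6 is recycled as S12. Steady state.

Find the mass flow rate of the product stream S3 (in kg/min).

84.1 kg/min

monomer in S8: m_A = 162.8×0.588 + (1−0.187)·(1−0.575)·m_A, so m_A = 95.726/0.6545 = 146.26 kg/min.
Product S3 = 0.575×146.26 = 84.102 kg/min.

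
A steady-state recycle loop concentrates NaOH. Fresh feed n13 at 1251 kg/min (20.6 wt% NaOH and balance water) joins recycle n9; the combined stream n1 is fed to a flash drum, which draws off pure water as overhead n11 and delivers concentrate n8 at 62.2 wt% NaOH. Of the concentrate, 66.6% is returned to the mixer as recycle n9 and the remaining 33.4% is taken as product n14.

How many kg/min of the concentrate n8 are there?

1240 kg/min

Overall NaOH balance (none leaves overhead): NaOH in fresh feed = NaOH in product, i.e. 1251×0.206 = (1−0.666)·n8·0.622.
n8 = 257.71/(0.622×0.334) = 1240.5 kg/min.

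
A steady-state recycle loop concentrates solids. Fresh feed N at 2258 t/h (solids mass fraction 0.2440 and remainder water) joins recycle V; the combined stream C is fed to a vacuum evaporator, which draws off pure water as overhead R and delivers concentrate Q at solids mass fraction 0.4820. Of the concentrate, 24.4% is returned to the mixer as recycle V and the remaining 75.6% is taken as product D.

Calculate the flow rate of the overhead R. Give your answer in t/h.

1115 t/h

Overall solids balance (none leaves overhead): solids in fresh feed = solids in product, i.e. 2258×0.244 = (1−0.244)·Q·0.482.
Q = 550.95/(0.482×0.756) = 1512 t/h.
Recycle V = 0.244×1512 = 368.92 t/h.
Combined feed C = 2258 + 368.92 = 2626.9 t/h.
Overhead R = C − Q = 2626.9 − 1512 = 1114.9 t/h.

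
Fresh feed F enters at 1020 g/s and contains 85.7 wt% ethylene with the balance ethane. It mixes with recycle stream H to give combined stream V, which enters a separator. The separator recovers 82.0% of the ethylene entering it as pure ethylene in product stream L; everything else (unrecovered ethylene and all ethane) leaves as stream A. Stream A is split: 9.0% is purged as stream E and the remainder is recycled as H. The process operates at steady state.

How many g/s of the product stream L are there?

ethylene in V: m_A = 1020×0.857 + (1−0.090)·(1−0.820)·m_A, so m_A = 874.14/0.8362 = 1045.4 g/s.
Product L = 0.820×1045.4 = 857.2 g/s.

857.2 g/s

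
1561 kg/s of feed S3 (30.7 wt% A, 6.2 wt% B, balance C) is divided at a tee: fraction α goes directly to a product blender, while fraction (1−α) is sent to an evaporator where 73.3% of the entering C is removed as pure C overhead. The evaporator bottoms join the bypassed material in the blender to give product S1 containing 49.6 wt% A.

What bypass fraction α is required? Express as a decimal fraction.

0.176

All 1561×0.307 = 479.23 kg/s of A reaches S1, so S1 = 479.23/0.496 = 966.18 kg/s and vapour = 594.82 kg/s.
The evaporator receives (1−α)·1561 of feed at 0.631 C and removes 0.733 of that C:
0.733×0.631×(1−α)×1561 = 594.82
(1−α) = 594.82/722 = 0.8238;  α = 0.1762.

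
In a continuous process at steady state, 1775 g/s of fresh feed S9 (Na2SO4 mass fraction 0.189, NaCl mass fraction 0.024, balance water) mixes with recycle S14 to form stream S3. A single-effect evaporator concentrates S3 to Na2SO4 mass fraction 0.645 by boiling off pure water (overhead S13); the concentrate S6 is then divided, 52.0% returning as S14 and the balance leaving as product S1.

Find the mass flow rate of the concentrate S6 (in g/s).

1084 g/s

Overall Na2SO4 balance (none leaves overhead): Na2SO4 in fresh feed = Na2SO4 in product, i.e. 1775×0.189 = (1−0.520)·S6·0.645.
S6 = 335.48/(0.645×0.480) = 1083.6 g/s.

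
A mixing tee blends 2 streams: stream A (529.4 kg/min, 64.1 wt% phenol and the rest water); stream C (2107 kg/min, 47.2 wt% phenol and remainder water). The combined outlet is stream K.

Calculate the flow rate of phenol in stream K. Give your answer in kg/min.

phenol out = phenol in = 529.4×0.641 + 2107×0.472 = 1333.8 kg/min.

1334 kg/min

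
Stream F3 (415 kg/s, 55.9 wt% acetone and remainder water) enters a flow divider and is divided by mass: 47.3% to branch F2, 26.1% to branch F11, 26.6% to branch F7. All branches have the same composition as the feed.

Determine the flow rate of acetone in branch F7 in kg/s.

61.71 kg/s

Branch F7 total = 0.266×415 = 110.39 kg/s.
acetone in F7 = 0.559×110.39 = 61.708 kg/s.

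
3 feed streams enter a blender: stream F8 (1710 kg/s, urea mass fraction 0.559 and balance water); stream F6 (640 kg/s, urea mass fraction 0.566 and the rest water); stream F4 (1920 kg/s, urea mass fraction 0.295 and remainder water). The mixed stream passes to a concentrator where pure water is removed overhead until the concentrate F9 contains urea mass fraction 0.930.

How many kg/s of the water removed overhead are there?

2244 kg/s

urea entering = 1710×0.559 + 640×0.566 + 1920×0.295 = 1884.5 kg/s.
All urea reports to F9, so F9 = 1884.5/0.930 = 2026.4 kg/s.
Total feed = 4270 kg/s; overhead = 4270 − 2026.4 = 2243.6 kg/s.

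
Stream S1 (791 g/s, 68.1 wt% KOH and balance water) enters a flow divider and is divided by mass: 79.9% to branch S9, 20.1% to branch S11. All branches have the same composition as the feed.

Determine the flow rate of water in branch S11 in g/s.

50.72 g/s

Branch S11 total = 0.201×791 = 158.99 g/s.
water in S11 = 0.319×158.99 = 50.718 g/s.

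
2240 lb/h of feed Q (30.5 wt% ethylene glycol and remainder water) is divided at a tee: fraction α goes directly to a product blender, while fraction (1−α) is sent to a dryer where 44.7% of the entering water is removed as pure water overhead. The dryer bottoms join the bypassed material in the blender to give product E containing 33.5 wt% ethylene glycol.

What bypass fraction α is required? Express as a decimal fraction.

0.712

All 2240×0.305 = 683.2 lb/h of ethylene glycol reaches E, so E = 683.2/0.335 = 2039.4 lb/h and vapour = 200.6 lb/h.
The evaporator receives (1−α)·2240 of feed at 0.695 water and removes 0.447 of that water:
0.447×0.695×(1−α)×2240 = 200.6
(1−α) = 200.6/695.89 = 0.2883;  α = 0.7117.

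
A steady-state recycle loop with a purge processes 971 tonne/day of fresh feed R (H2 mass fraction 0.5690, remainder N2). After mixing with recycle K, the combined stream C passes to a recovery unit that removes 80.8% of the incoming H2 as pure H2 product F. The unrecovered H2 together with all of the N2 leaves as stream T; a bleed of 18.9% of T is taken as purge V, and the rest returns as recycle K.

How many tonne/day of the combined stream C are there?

2869 tonne/day

N2 enters only via R and leaves only via the purge: 971×0.431 = 0.189×(N2 in T), and the recovery unit passes all N2, so N2 in C = N2 in T = 2214.3 tonne/day.
H2 in C: m_A = 971×0.569 + (1−0.189)·(1−0.808)·m_A, so m_A = 552.5/0.8443 = 654.4 tonne/day.
C = 654.4 + 2214.3 = 2868.7 tonne/day.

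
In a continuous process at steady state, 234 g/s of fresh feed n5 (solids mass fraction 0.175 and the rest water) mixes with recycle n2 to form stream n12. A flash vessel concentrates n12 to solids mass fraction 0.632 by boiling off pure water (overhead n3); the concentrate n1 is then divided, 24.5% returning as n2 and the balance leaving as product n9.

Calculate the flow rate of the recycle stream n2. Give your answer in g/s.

21.03 g/s

Overall solids balance (none leaves overhead): solids in fresh feed = solids in product, i.e. 234×0.175 = (1−0.245)·n1·0.632.
n1 = 40.95/(0.632×0.755) = 85.82 g/s.
Recycle n2 = 0.245×85.82 = 21.026 g/s.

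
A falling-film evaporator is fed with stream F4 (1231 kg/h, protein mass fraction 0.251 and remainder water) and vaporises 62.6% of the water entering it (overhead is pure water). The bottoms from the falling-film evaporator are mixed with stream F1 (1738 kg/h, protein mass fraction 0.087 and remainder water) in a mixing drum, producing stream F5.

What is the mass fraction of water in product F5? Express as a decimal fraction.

0.808

Vapour removed = 0.626×0.749×1231 = 577.18 kg/h; concentrate = 653.82 kg/h.
water reaching the mixer = 344.84 (from concentrate) + 1738×0.913 = 1931.6 kg/h.
Product flow = 653.82 + 1738 = 2391.8 kg/h; water fraction = 0.808.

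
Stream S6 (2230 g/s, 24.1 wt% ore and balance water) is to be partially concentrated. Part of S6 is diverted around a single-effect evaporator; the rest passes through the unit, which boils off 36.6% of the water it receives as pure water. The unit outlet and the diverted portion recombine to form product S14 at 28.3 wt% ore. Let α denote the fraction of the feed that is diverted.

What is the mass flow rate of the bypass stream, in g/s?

All 2230×0.241 = 537.43 g/s of ore reaches S14, so S14 = 537.43/0.283 = 1899 g/s and vapour = 330.95 g/s.
The evaporator receives (1−α)·2230 of feed at 0.759 water and removes 0.366 of that water:
0.366×0.759×(1−α)×2230 = 330.95
(1−α) = 330.95/619.48 = 0.5342;  α = 0.4658.
Bypass flow = 0.4658×2230 = 1038.6 g/s.

1039 g/s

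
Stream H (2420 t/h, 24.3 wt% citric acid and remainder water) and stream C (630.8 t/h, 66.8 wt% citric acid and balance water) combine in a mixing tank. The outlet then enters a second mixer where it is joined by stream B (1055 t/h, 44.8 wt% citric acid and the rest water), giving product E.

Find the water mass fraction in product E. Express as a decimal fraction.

0.639

Overall, product flow = 4105.8 t/h.
water in = 2420×0.757 + 630.8×0.332 + 1055×0.552 = 2623.7 t/h.
water fraction in E = 0.639.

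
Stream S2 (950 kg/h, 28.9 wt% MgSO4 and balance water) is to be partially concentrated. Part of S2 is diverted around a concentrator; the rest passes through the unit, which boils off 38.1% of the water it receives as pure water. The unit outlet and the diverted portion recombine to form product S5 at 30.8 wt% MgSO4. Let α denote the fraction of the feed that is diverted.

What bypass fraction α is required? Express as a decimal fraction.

0.772

All 950×0.289 = 274.55 kg/h of MgSO4 reaches S5, so S5 = 274.55/0.308 = 891.4 kg/h and vapour = 58.604 kg/h.
The evaporator receives (1−α)·950 of feed at 0.711 water and removes 0.381 of that water:
0.381×0.711×(1−α)×950 = 58.604
(1−α) = 58.604/257.35 = 0.2277;  α = 0.7723.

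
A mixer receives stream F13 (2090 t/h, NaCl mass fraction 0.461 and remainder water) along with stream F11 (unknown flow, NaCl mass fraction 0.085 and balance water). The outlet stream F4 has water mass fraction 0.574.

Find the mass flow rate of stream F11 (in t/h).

Let F11 be the unknown flow. Total out = 2090 + F11.
water balance: 1126.5 + 0.915·F11 = 0.574·(2090 + F11)
(0.915 − 0.574)·F11 = 0.574×2090 − 1126.5 = 73.15
F11 = 73.15 / 0.341 = 214.52 t/h

214.5 t/h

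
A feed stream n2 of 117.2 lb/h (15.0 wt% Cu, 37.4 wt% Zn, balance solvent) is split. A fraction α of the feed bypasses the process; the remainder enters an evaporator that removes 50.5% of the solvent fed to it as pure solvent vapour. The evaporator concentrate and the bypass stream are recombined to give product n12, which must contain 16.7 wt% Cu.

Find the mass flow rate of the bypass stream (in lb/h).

67.57 lb/h

All 117.2×0.150 = 17.58 lb/h of Cu reaches n12, so n12 = 17.58/0.167 = 105.27 lb/h and vapour = 11.931 lb/h.
The evaporator receives (1−α)·117.2 of feed at 0.476 solvent and removes 0.505 of that solvent:
0.505×0.476×(1−α)×117.2 = 11.931
(1−α) = 11.931/28.173 = 0.4235;  α = 0.5765.
Bypass flow = 0.5765×117.2 = 67.568 lb/h.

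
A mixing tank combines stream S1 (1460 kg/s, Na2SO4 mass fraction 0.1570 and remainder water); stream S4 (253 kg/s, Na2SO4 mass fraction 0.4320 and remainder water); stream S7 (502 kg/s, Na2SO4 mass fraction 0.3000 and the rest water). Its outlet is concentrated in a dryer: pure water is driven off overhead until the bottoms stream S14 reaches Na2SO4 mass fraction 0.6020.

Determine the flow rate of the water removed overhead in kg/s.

Na2SO4 entering = 1460×0.157 + 253×0.432 + 502×0.300 = 489.12 kg/s.
All Na2SO4 reports to S14, so S14 = 489.12/0.602 = 812.49 kg/s.
Total feed = 2215 kg/s; overhead = 2215 − 812.49 = 1402.5 kg/s.

1403 kg/s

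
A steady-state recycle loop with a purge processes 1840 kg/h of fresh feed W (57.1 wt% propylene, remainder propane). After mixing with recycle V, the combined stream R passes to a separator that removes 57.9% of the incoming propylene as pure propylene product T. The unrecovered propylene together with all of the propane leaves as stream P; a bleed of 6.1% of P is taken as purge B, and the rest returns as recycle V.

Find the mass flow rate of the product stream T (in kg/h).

1006 kg/h

propylene in R: m_A = 1840×0.571 + (1−0.061)·(1−0.579)·m_A, so m_A = 1050.6/0.6047 = 1737.5 kg/h.
Product T = 0.579×1737.5 = 1006 kg/h.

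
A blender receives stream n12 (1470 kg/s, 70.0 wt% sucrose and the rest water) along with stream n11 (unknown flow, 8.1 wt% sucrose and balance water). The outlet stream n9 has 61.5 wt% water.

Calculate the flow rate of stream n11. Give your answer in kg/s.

Let n11 be the unknown flow. Total out = 1470 + n11.
water balance: 441 + 0.919·n11 = 0.615·(1470 + n11)
(0.919 − 0.615)·n11 = 0.615×1470 − 441 = 463.05
n11 = 463.05 / 0.304 = 1523.2 kg/s

1523 kg/s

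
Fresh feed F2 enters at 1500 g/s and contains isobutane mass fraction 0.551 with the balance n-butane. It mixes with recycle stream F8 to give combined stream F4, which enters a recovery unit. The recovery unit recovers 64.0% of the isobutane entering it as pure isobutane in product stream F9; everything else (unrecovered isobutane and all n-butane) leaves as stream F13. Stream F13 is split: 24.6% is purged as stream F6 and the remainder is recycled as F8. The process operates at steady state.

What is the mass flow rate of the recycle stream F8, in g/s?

2372 g/s

n-butane enters only via F2 and leaves only via the purge: 1500×0.449 = 0.246×(n-butane in F13), and the recovery unit passes all n-butane, so n-butane in F4 = n-butane in F13 = 2737.8 g/s.
isobutane in F4: m_A = 1500×0.551 + (1−0.246)·(1−0.640)·m_A, so m_A = 826.5/0.7286 = 1134.4 g/s.
F13 = (1−0.640)×1134.4 + 2737.8 = 3146.2 g/s.
Recycle F8 = (1−0.246)×3146.2 = 2372.2 g/s.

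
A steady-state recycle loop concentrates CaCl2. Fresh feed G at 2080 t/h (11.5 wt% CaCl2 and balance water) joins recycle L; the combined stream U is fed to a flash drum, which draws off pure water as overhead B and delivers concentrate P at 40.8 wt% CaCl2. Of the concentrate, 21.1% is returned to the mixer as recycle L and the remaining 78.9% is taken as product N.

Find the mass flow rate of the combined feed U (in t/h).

Overall CaCl2 balance (none leaves overhead): CaCl2 in fresh feed = CaCl2 in product, i.e. 2080×0.115 = (1−0.211)·P·0.408.
P = 239.2/(0.408×0.789) = 743.06 t/h.
Recycle L = 0.211×743.06 = 156.79 t/h.
Combined feed U = 2080 + 156.79 = 2236.8 t/h.

2237 t/h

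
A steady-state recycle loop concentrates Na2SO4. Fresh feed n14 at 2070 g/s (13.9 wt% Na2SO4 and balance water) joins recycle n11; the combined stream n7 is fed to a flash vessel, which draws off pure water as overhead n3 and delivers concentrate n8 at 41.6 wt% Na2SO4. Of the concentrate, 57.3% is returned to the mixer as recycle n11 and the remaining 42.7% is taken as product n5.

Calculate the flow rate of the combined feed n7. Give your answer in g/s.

2998 g/s

Overall Na2SO4 balance (none leaves overhead): Na2SO4 in fresh feed = Na2SO4 in product, i.e. 2070×0.139 = (1−0.573)·n8·0.416.
n8 = 287.73/(0.416×0.427) = 1619.8 g/s.
Recycle n11 = 0.573×1619.8 = 928.15 g/s.
Combined feed n7 = 2070 + 928.15 = 2998.2 g/s.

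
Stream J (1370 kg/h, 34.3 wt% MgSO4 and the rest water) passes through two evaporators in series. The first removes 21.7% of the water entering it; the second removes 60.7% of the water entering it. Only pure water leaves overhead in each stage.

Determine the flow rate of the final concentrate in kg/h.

water in feed = 1370×0.657 = 900.09 kg/h.
After stage 1: water left = (1−0.217)×900.09 = 704.77; stream total = 1174.7 kg/h.
After stage 2: water left = (1−0.607)×704.77 = 276.97; final concentrate = 746.88 kg/h.

746.9 kg/h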